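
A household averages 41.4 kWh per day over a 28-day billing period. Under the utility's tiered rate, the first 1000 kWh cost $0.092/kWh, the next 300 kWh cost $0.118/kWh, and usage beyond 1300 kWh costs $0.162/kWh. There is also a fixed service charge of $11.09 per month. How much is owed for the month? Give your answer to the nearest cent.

$121.88

Usage = 41.4 kWh/day × 28 days = 1159.2 kWh
First 1000 kWh × $0.092 = $92.00
Next 159.2 kWh × $0.118 = $18.79
Remaining tier: 0 kWh (not reached)
Energy charge = $110.79; + service $11.09 = $121.88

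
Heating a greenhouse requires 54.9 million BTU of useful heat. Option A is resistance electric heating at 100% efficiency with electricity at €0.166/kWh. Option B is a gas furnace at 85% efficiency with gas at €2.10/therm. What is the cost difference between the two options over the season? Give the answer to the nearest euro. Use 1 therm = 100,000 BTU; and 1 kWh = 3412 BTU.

Heat load = 54.9 × 10⁶ BTU = 54,900,000 BTU
Gas: input = 54,900,000 / 0.85 = 64,588,235 BTU = 645.9 therm → 645.9 × €2.10 = €1,356.35
Electric: 54,900,000 BTU / 3412 = 16,090 kWh → × €0.166 = €2,670.98
Difference = |€1,356.35 − €2,670.98| = €1,314.63 ≈ €1315

€1315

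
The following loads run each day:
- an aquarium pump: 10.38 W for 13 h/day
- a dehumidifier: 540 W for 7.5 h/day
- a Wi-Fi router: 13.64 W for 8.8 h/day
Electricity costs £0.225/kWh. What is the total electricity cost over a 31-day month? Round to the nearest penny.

£30.03

aquarium pump: 10.38 W × 13 h × 31 d = 4,183 Wh = 4.183 kWh
dehumidifier: 540 W × 7.5 h × 31 d = 125,550 Wh = 125.5 kWh
Wi-Fi router: 13.64 W × 8.8 h × 31 d = 3,721 Wh = 3.721 kWh
Total energy = 4.183 + 125.5 + 3.721 = 133.5 kWh
Cost = 133.5 kWh × £0.225 = £30.03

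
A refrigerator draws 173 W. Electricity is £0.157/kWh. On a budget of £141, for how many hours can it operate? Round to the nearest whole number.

Energy budget = £141 / £0.157 per kWh = 898.1 kWh = 898,089 Wh
Runtime = 898,089 Wh / 173 W = 5,191 h

5191 h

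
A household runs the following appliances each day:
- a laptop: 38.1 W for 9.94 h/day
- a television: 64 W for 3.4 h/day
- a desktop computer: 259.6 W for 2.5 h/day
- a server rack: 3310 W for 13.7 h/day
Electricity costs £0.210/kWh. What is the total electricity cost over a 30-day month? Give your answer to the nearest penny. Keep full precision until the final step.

£293.53

laptop: 38.1 W × 9.94 h × 30 d = 11,361 Wh = 11.36 kWh
television: 64 W × 3.4 h × 30 d = 6,528 Wh = 6.528 kWh
desktop computer: 259.6 W × 2.5 h × 30 d = 19,470 Wh = 19.47 kWh
server rack: 3310 W × 13.7 h × 30 d = 1,360,410 Wh = 1,360 kWh
Total energy = 11.36 + 6.528 + 19.47 + 1,360 = 1,398 kWh
Cost = 1,398 kWh × £0.210 = £293.53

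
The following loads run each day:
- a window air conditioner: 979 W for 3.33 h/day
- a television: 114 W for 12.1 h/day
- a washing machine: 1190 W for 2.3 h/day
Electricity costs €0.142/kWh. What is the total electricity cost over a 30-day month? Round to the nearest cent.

€31.42

window air conditioner: 979 W × 3.33 h × 30 d = 97,802 Wh = 97.8 kWh
television: 114 W × 12.1 h × 30 d = 41,382 Wh = 41.38 kWh
washing machine: 1190 W × 2.3 h × 30 d = 82,110 Wh = 82.11 kWh
Total energy = 97.8 + 41.38 + 82.11 = 221.3 kWh
Cost = 221.3 kWh × €0.142 = €31.42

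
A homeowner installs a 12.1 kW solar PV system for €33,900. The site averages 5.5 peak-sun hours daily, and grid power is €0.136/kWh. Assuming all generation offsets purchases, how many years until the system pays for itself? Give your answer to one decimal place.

Daily generation = 12.1 kW × 5.5 h = 66.55 kWh
Annual generation = 66.55 × 365 = 24291 kWh
Annual savings = 24291 × €0.136 = €3,303.54
Payback = €33,900 / €3,303.54 = 10.3 years

10.3 years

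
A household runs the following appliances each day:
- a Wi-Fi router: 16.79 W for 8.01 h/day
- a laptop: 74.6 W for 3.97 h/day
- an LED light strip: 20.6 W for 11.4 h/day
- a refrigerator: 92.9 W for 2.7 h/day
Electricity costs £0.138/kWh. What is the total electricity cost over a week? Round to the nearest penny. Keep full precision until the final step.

Wi-Fi router: 16.79 W × 8.01 h × 7 d = 941 Wh = 0.9414 kWh
laptop: 74.6 W × 3.97 h × 7 d = 2,073 Wh = 2.073 kWh
LED light strip: 20.6 W × 11.4 h × 7 d = 1,644 Wh = 1.644 kWh
refrigerator: 92.9 W × 2.7 h × 7 d = 1,756 Wh = 1.756 kWh
Total energy = 0.9414 + 2.073 + 1.644 + 1.756 = 6.414 kWh
Cost = 6.414 kWh × £0.138 = £0.89

£0.89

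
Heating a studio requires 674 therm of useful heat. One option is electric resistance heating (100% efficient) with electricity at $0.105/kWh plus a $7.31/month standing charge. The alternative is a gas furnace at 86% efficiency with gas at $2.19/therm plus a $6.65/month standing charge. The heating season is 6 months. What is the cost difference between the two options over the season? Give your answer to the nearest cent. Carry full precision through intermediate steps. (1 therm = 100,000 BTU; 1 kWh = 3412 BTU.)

$361.76

Heat load = 674 therm × 100,000 = 67,400,000 BTU
Gas: input = 67,400,000 / 0.86 = 78,372,093 BTU = 783.7 therm → 783.7 × $2.19 = $1,716.35; + 6 × $6.65 standing = $1,756.25
Electric: 67,400,000 BTU / 3412 = 19,750 kWh → × $0.105 = $2,074.15; + 6 × $7.31 standing = $2,118.01
Difference = |$1,756.25 − $2,118.01| = $361.76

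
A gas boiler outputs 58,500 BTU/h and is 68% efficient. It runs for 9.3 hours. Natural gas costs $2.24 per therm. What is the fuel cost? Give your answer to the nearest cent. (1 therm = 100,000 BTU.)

Heat delivered = 58,500 BTU/h × 9.3 h = 544,050 BTU
Gas input = 544,050 / 0.68 = 800,074 BTU
= 800,074 / 100,000 = 8.001 therm
Cost = 8.001 × $2.24/therm = $17.92

$17.92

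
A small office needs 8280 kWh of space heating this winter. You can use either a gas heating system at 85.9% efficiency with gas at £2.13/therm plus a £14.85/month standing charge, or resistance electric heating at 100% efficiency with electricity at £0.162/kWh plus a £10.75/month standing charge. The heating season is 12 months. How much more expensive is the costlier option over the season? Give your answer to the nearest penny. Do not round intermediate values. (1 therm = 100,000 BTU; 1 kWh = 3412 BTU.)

Heat load = 8280 kWh × 3412 = 28,251,360 BTU
Gas: input = 28,251,360 / 0.859 = 32,888,661 BTU = 328.9 therm → 328.9 × £2.13 = £700.53; + 12 × £14.85 standing = £878.73
Electric: 28,251,360 BTU / 3412 = 8,280 kWh → × £0.162 = £1,341.36; + 12 × £10.75 standing = £1,470.36
Difference = |£878.73 − £1,470.36| = £591.63

£591.63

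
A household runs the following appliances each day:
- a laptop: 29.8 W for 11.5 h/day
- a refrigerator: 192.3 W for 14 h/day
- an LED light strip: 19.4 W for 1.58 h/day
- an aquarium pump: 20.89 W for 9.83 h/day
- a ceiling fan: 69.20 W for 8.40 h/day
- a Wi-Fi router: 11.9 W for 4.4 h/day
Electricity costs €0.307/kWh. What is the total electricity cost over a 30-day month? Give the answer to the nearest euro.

laptop: 29.8 W × 11.5 h × 30 d = 10,281 Wh = 10.28 kWh
refrigerator: 192.3 W × 14 h × 30 d = 80,766 Wh = 80.77 kWh
LED light strip: 19.4 W × 1.58 h × 30 d = 920 Wh = 0.9196 kWh
aquarium pump: 20.89 W × 9.83 h × 30 d = 6,160 Wh = 6.16 kWh
ceiling fan: 69.20 W × 8.40 h × 30 d = 17,438 Wh = 17.44 kWh
Wi-Fi router: 11.9 W × 4.4 h × 30 d = 1,571 Wh = 1.571 kWh
Total energy = 10.28 + 80.77 + 0.9196 + 6.16 + 17.44 + 1.571 = 117.1 kWh
Cost = 117.1 kWh × €0.307 = €35.96 ≈ €36

€36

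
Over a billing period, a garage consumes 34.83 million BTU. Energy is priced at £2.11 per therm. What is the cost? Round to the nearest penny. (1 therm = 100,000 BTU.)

£734.91

34.83 million BTU × (10 therm/million BTU) = 348.3 therm
Cost = 348.3 therm × £2.11/therm = £734.91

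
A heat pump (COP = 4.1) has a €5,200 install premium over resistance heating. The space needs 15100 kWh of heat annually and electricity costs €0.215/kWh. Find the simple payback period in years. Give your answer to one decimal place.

2.1 years

Resistance: 15100 kWh × €0.215 = €3,246.50/yr
Heat pump: 15100 / 4.1 = 3683 kWh in → × €0.215 = €791.83/yr
Annual savings = €2,454.67
Payback = €5,200 / €2,454.67 = 2.12 years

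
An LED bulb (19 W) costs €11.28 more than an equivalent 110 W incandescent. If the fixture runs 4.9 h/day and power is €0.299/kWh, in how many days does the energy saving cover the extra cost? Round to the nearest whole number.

85 days

Power saved = 110 − 19 = 91 W
Daily energy saved = 91 W × 4.9 h = 445.9 Wh = 0.4459 kWh
Daily savings = 0.4459 × €0.299 = €0.1333
Payback = €11.28 / €0.1333 per day = 84.61 days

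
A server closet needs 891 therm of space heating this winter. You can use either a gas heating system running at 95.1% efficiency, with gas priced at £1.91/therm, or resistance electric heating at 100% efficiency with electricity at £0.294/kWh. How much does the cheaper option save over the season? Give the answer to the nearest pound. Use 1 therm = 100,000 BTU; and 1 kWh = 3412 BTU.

£5888

Heat load = 891 therm × 100,000 = 89,100,000 BTU
Gas: input = 89,100,000 / 0.951 = 93,690,852 BTU = 936.9 therm → 936.9 × £1.91 = £1,789.50
Electric: 89,100,000 BTU / 3412 = 26,110 kWh → × £0.294 = £7,677.43
Difference = |£1,789.50 − £7,677.43| = £5,887.94 ≈ £5888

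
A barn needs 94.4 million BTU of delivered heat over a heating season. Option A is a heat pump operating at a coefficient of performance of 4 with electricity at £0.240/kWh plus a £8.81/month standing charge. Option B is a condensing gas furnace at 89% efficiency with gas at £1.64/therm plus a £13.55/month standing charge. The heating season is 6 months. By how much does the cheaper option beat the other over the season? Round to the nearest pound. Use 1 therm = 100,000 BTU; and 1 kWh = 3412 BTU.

Heat load = 94.4 × 10⁶ BTU = 94,400,000 BTU
Gas: input = 94,400,000 / 0.89 = 106,067,416 BTU = 1,061 therm → 1,061 × £1.64 = £1,739.51; + 6 × £13.55 standing = £1,820.81
Heat pump: 94,400,000 BTU / 3412 = 27,670 kWh heat; / 4 = 6,917 kWh in → × £0.240 = £1,660.02; + 6 × £8.81 standing = £1,712.88
Difference = |£1,820.81 − £1,712.88| = £107.92 ≈ £108

£108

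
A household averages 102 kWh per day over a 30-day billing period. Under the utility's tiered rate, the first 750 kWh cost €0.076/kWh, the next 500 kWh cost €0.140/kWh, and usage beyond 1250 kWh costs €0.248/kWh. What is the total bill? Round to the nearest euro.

€576

Usage = 102 kWh/day × 30 days = 3060 kWh
First 750 kWh × €0.076 = €57.00
Next 500 kWh × €0.140 = €70.00
Remaining 1810 kWh × €0.248 = €448.88
Total = €575.88 ≈ €576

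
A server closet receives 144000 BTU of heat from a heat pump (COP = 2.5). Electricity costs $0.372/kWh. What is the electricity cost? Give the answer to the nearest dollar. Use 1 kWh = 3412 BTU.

Heat delivered = 144,000 BTU / 3412 = 42.2 kWh
Electrical input = 42.2 kWh / 2.5 = 16.88 kWh
Cost = 16.88 × $0.372/kWh = $6.28 ≈ $6

$6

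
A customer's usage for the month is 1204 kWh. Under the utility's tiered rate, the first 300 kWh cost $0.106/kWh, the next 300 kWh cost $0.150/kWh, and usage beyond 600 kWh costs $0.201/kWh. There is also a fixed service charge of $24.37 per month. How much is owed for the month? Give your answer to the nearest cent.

$222.57

First 300 kWh × $0.106 = $31.80
Next 300 kWh × $0.150 = $45.00
Remaining 604 kWh × $0.201 = $121.40
Energy charge = $198.20; + service $24.37 = $222.57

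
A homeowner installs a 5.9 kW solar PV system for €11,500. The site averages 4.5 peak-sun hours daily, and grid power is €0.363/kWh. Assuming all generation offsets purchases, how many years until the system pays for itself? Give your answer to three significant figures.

3.27 years

Daily generation = 5.9 kW × 4.5 h = 26.55 kWh
Annual generation = 26.55 × 365 = 9690.8 kWh
Annual savings = 9690.8 × €0.363 = €3,517.74
Payback = €11,500 / €3,517.74 = 3.27 years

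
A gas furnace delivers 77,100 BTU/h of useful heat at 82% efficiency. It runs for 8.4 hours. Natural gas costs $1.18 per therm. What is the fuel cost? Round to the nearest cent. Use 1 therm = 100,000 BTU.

Heat delivered = 77,100 BTU/h × 8.4 h = 647,640 BTU
Gas input = 647,640 / 0.82 = 789,805 BTU
= 789,805 / 100,000 = 7.898 therm
Cost = 7.898 × $1.18/therm = $9.32

$9.32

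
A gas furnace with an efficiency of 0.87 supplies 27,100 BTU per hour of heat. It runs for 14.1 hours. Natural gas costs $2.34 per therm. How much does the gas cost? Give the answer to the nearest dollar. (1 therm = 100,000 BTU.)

$10

Heat delivered = 27,100 BTU/h × 14.1 h = 382,110 BTU
Gas input = 382,110 / 0.87 = 439,207 BTU
= 439,207 / 100,000 = 4.392 therm
Cost = 4.392 × $2.34/therm = $10.28 ≈ $10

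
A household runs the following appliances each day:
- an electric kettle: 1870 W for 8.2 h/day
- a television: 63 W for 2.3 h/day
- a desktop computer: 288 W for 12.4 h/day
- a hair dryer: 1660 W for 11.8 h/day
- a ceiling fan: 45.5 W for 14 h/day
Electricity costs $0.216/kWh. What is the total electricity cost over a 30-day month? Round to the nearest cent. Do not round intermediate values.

$254.50

electric kettle: 1870 W × 8.2 h × 30 d = 460,020 Wh = 460 kWh
television: 63 W × 2.3 h × 30 d = 4,347 Wh = 4.347 kWh
desktop computer: 288 W × 12.4 h × 30 d = 107,136 Wh = 107.1 kWh
hair dryer: 1660 W × 11.8 h × 30 d = 587,640 Wh = 587.6 kWh
ceiling fan: 45.5 W × 14 h × 30 d = 19,110 Wh = 19.11 kWh
Total energy = 460 + 4.347 + 107.1 + 587.6 + 19.11 = 1,178 kWh
Cost = 1,178 kWh × $0.216 = $254.50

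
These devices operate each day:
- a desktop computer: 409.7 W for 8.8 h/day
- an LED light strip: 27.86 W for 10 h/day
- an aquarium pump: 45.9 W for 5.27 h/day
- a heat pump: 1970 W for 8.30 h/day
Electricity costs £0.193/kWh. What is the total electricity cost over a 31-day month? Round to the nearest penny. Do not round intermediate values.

£122.51

desktop computer: 409.7 W × 8.8 h × 31 d = 111,766 Wh = 111.8 kWh
LED light strip: 27.86 W × 10 h × 31 d = 8,637 Wh = 8.637 kWh
aquarium pump: 45.9 W × 5.27 h × 31 d = 7,499 Wh = 7.499 kWh
heat pump: 1970 W × 8.30 h × 31 d = 506,881 Wh = 506.9 kWh
Total energy = 111.8 + 8.637 + 7.499 + 506.9 = 634.8 kWh
Cost = 634.8 kWh × £0.193 = £122.51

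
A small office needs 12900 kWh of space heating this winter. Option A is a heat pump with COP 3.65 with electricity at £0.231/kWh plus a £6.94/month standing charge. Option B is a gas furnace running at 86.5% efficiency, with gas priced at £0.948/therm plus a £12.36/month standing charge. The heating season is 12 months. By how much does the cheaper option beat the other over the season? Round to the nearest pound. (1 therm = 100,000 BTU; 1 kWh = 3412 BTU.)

£269

Heat load = 12900 kWh × 3412 = 44,014,800 BTU
Gas: input = 44,014,800 / 0.865 = 50,884,162 BTU = 508.8 therm → 508.8 × £0.948 = £482.38; + 12 × £12.36 standing = £630.70
Heat pump: 44,014,800 BTU / 3412 = 12,900 kWh heat; / 3.65 = 3,534 kWh in → × £0.231 = £816.41; + 12 × £6.94 standing = £899.69
Difference = |£630.70 − £899.69| = £268.99 ≈ £269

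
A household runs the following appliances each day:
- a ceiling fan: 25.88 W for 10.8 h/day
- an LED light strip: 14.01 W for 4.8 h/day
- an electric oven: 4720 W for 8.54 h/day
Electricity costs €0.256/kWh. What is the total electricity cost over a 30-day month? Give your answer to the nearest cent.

ceiling fan: 25.88 W × 10.8 h × 30 d = 8,385 Wh = 8.385 kWh
LED light strip: 14.01 W × 4.8 h × 30 d = 2,017 Wh = 2.017 kWh
electric oven: 4720 W × 8.54 h × 30 d = 1,209,264 Wh = 1,209 kWh
Total energy = 8.385 + 2.017 + 1,209 = 1,220 kWh
Cost = 1,220 kWh × €0.256 = €312.23

€312.23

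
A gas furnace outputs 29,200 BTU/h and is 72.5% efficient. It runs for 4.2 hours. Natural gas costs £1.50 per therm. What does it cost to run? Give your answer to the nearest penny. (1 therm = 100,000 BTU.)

£2.54

Heat delivered = 29,200 BTU/h × 4.2 h = 122,640 BTU
Gas input = 122,640 / 0.725 = 169,159 BTU
= 169,159 / 100,000 = 1.692 therm
Cost = 1.692 × £1.50/therm = £2.54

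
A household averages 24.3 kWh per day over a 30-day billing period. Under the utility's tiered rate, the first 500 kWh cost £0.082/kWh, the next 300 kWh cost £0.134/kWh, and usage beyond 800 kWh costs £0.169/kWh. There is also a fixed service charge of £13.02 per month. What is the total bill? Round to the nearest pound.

£85

Usage = 24.3 kWh/day × 30 days = 729 kWh
First 500 kWh × £0.082 = £41.00
Next 229 kWh × £0.134 = £30.69
Remaining tier: 0 kWh (not reached)
Energy charge = £71.69; + service £13.02 = £84.71 ≈ £85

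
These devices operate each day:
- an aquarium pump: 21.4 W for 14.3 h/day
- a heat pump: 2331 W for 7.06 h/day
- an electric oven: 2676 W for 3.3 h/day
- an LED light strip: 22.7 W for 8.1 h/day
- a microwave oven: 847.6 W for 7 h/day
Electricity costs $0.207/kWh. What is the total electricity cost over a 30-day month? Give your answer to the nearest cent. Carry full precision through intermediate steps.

$196.92

aquarium pump: 21.4 W × 14.3 h × 30 d = 9,181 Wh = 9.181 kWh
heat pump: 2331 W × 7.06 h × 30 d = 493,706 Wh = 493.7 kWh
electric oven: 2676 W × 3.3 h × 30 d = 264,924 Wh = 264.9 kWh
LED light strip: 22.7 W × 8.1 h × 30 d = 5,516 Wh = 5.516 kWh
microwave oven: 847.6 W × 7 h × 30 d = 177,996 Wh = 178 kWh
Total energy = 9.181 + 493.7 + 264.9 + 5.516 + 178 = 951.3 kWh
Cost = 951.3 kWh × $0.207 = $196.92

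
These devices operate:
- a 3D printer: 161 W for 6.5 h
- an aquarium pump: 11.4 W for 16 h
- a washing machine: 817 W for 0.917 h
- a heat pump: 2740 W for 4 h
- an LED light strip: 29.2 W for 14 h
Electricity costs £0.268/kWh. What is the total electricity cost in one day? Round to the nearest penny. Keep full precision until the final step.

3D printer: 161 W × 6.5 h = 1,046 Wh = 1.046 kWh
aquarium pump: 11.4 W × 16 h = 182 Wh = 0.1824 kWh
washing machine: 817 W × 0.917 h = 749 Wh = 0.7492 kWh
heat pump: 2740 W × 4 h = 10,960 Wh = 10.96 kWh
LED light strip: 29.2 W × 14 h = 409 Wh = 0.4088 kWh
Total energy = 1.046 + 0.1824 + 0.7492 + 10.96 + 0.4088 = 13.35 kWh
Cost = 13.35 kWh × £0.268 = £3.58

£3.58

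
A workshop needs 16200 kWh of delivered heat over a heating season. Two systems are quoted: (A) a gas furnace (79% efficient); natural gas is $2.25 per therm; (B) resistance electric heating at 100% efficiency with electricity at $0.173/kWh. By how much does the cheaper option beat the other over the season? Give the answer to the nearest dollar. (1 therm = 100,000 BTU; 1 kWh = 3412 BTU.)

Heat load = 16200 kWh × 3412 = 55,274,400 BTU
Gas: input = 55,274,400 / 0.79 = 69,967,595 BTU = 699.7 therm → 699.7 × $2.25 = $1,574.27
Electric: 55,274,400 BTU / 3412 = 16,200 kWh → × $0.173 = $2,802.60
Difference = |$1,574.27 − $2,802.60| = $1,228.33 ≈ $1228

$1228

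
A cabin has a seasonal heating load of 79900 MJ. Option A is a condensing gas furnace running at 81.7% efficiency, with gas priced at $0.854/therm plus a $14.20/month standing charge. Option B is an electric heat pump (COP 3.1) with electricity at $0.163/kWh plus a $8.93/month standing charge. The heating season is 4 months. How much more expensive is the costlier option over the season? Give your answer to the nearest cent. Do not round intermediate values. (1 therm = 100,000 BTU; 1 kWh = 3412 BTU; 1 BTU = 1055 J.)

Heat load = 79900 MJ = 79,900,000,000 J / 1055 = 75,734,597 BTU
Gas: input = 75,734,597 / 0.817 = 92,698,405 BTU = 927 therm → 927 × $0.854 = $791.64; + 4 × $14.20 standing = $848.44
Heat pump: 75,734,597 BTU / 3412 = 22,200 kWh heat; / 3.1 = 7,160 kWh in → × $0.163 = $1,167.11; + 4 × $8.93 standing = $1,202.83
Difference = |$848.44 − $1,202.83| = $354.38

$354.38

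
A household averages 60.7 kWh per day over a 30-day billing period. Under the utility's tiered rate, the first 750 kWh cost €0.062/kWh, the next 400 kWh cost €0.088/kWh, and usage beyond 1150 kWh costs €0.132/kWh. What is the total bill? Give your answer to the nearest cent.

€170.27

Usage = 60.7 kWh/day × 30 days = 1821 kWh
First 750 kWh × €0.062 = €46.50
Next 400 kWh × €0.088 = €35.20
Remaining 671 kWh × €0.132 = €88.57
Total = €170.27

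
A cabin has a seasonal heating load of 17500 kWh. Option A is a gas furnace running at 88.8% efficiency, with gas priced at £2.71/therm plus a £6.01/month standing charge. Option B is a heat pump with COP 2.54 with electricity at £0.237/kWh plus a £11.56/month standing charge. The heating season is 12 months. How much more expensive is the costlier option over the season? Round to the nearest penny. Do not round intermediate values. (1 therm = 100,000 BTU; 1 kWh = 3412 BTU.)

Heat load = 17500 kWh × 3412 = 59,710,000 BTU
Gas: input = 59,710,000 / 0.888 = 67,240,991 BTU = 672.4 therm → 672.4 × £2.71 = £1,822.23; + 12 × £6.01 standing = £1,894.35
Heat pump: 59,710,000 BTU / 3412 = 17,500 kWh heat; / 2.54 = 6,890 kWh in → × £0.237 = £1,632.87; + 12 × £11.56 standing = £1,771.59
Difference = |£1,894.35 − £1,771.59| = £122.76

£122.76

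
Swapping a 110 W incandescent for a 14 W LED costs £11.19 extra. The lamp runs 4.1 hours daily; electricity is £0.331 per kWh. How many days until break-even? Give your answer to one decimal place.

Power saved = 110 − 14 = 96 W
Daily energy saved = 96 W × 4.1 h = 393.6 Wh = 0.3936 kWh
Daily savings = 0.3936 × £0.331 = £0.1303
Payback = £11.19 / £0.1303 per day = 85.89 days

85.9 days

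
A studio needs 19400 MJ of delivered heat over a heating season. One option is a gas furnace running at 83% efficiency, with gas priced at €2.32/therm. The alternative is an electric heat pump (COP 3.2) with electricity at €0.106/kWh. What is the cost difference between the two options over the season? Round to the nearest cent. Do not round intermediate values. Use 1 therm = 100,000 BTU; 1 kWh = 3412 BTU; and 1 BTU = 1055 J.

€335.47

Heat load = 19400 MJ = 19,400,000,000 J / 1055 = 18,388,626 BTU
Gas: input = 18,388,626 / 0.83 = 22,154,971 BTU = 221.5 therm → 221.5 × €2.32 = €514.00
Heat pump: 18,388,626 BTU / 3412 = 5,389 kWh heat; / 3.2 = 1,684 kWh in → × €0.106 = €178.52
Difference = |€514.00 − €178.52| = €335.47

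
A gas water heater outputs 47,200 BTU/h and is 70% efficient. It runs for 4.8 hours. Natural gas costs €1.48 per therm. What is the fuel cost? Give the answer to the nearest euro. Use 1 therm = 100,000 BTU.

€5

Heat delivered = 47,200 BTU/h × 4.8 h = 226,560 BTU
Gas input = 226,560 / 0.70 = 323,657 BTU
= 323,657 / 100,000 = 3.237 therm
Cost = 3.237 × €1.48/therm = €4.79 ≈ €5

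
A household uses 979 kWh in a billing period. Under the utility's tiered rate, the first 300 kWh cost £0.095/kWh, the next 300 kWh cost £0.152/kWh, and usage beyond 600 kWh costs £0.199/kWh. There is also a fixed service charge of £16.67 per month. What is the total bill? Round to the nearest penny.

First 300 kWh × £0.095 = £28.50
Next 300 kWh × £0.152 = £45.60
Remaining 379 kWh × £0.199 = £75.42
Energy charge = £149.52; + service £16.67 = £166.19

£166.19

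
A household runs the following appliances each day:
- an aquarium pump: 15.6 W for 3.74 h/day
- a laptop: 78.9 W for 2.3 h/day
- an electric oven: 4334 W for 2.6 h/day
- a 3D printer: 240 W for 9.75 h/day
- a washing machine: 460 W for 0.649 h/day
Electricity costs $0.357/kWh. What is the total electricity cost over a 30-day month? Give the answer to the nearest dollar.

aquarium pump: 15.6 W × 3.74 h × 30 d = 1,750 Wh = 1.75 kWh
laptop: 78.9 W × 2.3 h × 30 d = 5,444 Wh = 5.444 kWh
electric oven: 4334 W × 2.6 h × 30 d = 338,052 Wh = 338.1 kWh
3D printer: 240 W × 9.75 h × 30 d = 70,200 Wh = 70.2 kWh
washing machine: 460 W × 0.649 h × 30 d = 8,956 Wh = 8.956 kWh
Total energy = 1.75 + 5.444 + 338.1 + 70.2 + 8.956 = 424.4 kWh
Cost = 424.4 kWh × $0.357 = $151.51 ≈ $152

$152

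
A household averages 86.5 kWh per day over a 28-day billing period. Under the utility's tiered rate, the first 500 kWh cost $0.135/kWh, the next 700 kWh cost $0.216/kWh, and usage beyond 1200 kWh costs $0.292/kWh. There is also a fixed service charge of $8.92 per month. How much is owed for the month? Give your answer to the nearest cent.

$584.44

Usage = 86.5 kWh/day × 28 days = 2422 kWh
First 500 kWh × $0.135 = $67.50
Next 700 kWh × $0.216 = $151.20
Remaining 1222 kWh × $0.292 = $356.82
Energy charge = $575.52; + service $8.92 = $584.44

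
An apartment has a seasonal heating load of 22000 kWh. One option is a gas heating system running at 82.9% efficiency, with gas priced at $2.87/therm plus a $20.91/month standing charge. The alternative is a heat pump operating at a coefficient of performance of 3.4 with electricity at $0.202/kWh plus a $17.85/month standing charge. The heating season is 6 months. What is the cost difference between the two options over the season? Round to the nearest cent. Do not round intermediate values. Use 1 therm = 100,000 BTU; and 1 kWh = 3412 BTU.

Heat load = 22000 kWh × 3412 = 75,064,000 BTU
Gas: input = 75,064,000 / 0.829 = 90,547,648 BTU = 905.5 therm → 905.5 × $2.87 = $2,598.72; + 6 × $20.91 standing = $2,724.18
Heat pump: 75,064,000 BTU / 3412 = 22,000 kWh heat; / 3.4 = 6,471 kWh in → × $0.202 = $1,307.06; + 6 × $17.85 standing = $1,414.16
Difference = |$2,724.18 − $1,414.16| = $1,310.02

$1310.02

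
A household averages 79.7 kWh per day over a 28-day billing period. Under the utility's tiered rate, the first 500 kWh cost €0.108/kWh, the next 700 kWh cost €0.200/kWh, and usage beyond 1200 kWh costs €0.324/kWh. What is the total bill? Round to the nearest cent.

Usage = 79.7 kWh/day × 28 days = 2231.6 kWh
First 500 kWh × €0.108 = €54.00
Next 700 kWh × €0.200 = €140.00
Remaining 1031.6 kWh × €0.324 = €334.24
Total = €528.24

€528.24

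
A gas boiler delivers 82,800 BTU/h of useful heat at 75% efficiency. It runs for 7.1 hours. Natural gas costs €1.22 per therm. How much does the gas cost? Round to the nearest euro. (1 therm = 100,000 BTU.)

Heat delivered = 82,800 BTU/h × 7.1 h = 587,880 BTU
Gas input = 587,880 / 0.75 = 783,840 BTU
= 783,840 / 100,000 = 7.838 therm
Cost = 7.838 × €1.22/therm = €9.56 ≈ €10

€10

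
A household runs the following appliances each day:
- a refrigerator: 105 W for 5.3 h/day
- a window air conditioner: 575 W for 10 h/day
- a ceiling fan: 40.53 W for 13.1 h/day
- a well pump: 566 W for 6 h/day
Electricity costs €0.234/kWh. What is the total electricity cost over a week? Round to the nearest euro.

refrigerator: 105 W × 5.3 h × 7 d = 3,896 Wh = 3.896 kWh
window air conditioner: 575 W × 10 h × 7 d = 40,250 Wh = 40.25 kWh
ceiling fan: 40.53 W × 13.1 h × 7 d = 3,717 Wh = 3.717 kWh
well pump: 566 W × 6 h × 7 d = 23,772 Wh = 23.77 kWh
Total energy = 3.896 + 40.25 + 3.717 + 23.77 = 71.63 kWh
Cost = 71.63 kWh × €0.234 = €16.76 ≈ €17

€17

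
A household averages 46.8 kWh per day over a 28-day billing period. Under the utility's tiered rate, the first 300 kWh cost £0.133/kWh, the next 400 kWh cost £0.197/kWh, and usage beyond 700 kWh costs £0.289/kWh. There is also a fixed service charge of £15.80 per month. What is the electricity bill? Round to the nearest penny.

£310.91

Usage = 46.8 kWh/day × 28 days = 1310.4 kWh
First 300 kWh × £0.133 = £39.90
Next 400 kWh × £0.197 = £78.80
Remaining 610.4 kWh × £0.289 = £176.41
Energy charge = £295.11; + service £15.80 = £310.91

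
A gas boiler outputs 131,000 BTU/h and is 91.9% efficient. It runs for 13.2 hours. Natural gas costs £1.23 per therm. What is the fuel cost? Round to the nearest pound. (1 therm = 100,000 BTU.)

Heat delivered = 131,000 BTU/h × 13.2 h = 1,729,200 BTU
Gas input = 1,729,200 / 0.919 = 1,881,610 BTU
= 1,881,610 / 100,000 = 18.82 therm
Cost = 18.82 × £1.23/therm = £23.14 ≈ £23

£23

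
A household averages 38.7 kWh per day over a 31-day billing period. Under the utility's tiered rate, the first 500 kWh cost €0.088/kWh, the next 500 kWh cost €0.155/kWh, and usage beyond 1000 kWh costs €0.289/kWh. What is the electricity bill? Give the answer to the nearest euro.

Usage = 38.7 kWh/day × 31 days = 1199.7 kWh
First 500 kWh × €0.088 = €44.00
Next 500 kWh × €0.155 = €77.50
Remaining 199.7 kWh × €0.289 = €57.71
Total = €179.21 ≈ €179

€179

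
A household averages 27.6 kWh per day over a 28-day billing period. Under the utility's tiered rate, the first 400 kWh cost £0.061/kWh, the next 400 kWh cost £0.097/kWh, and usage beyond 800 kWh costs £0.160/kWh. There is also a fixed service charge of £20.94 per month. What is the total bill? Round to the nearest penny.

Usage = 27.6 kWh/day × 28 days = 772.8 kWh
First 400 kWh × £0.061 = £24.40
Next 372.8 kWh × £0.097 = £36.16
Remaining tier: 0 kWh (not reached)
Energy charge = £60.56; + service £20.94 = £81.50

£81.50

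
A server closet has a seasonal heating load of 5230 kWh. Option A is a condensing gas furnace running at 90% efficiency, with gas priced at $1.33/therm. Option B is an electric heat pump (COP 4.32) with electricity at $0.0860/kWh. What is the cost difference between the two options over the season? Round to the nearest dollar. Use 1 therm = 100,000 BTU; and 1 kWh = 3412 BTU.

Heat load = 5230 kWh × 3412 = 17,844,760 BTU
Gas: input = 17,844,760 / 0.90 = 19,827,511 BTU = 198.3 therm → 198.3 × $1.33 = $263.71
Heat pump: 17,844,760 BTU / 3412 = 5,230 kWh heat; / 4.32 = 1,211 kWh in → × $0.0860 = $104.12
Difference = |$263.71 − $104.12| = $159.59 ≈ $160

$160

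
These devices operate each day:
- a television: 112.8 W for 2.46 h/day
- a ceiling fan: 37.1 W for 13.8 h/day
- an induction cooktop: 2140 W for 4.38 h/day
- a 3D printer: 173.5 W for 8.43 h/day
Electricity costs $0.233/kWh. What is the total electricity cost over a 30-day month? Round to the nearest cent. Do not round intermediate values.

television: 112.8 W × 2.46 h × 30 d = 8,325 Wh = 8.325 kWh
ceiling fan: 37.1 W × 13.8 h × 30 d = 15,359 Wh = 15.36 kWh
induction cooktop: 2140 W × 4.38 h × 30 d = 281,196 Wh = 281.2 kWh
3D printer: 173.5 W × 8.43 h × 30 d = 43,878 Wh = 43.88 kWh
Total energy = 8.325 + 15.36 + 281.2 + 43.88 = 348.8 kWh
Cost = 348.8 kWh × $0.233 = $81.26

$81.26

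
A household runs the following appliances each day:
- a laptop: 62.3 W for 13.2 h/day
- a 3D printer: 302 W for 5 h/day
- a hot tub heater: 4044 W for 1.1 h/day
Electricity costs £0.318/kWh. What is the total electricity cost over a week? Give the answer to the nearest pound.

laptop: 62.3 W × 13.2 h × 7 d = 5,757 Wh = 5.757 kWh
3D printer: 302 W × 5 h × 7 d = 10,570 Wh = 10.57 kWh
hot tub heater: 4044 W × 1.1 h × 7 d = 31,139 Wh = 31.14 kWh
Total energy = 5.757 + 10.57 + 31.14 = 47.47 kWh
Cost = 47.47 kWh × £0.318 = £15.09 ≈ £15

£15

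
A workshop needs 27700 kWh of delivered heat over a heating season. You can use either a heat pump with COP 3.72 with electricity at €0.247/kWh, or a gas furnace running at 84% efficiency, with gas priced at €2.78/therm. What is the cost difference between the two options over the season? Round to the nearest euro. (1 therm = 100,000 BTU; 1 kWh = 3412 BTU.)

Heat load = 27700 kWh × 3412 = 94,512,400 BTU
Gas: input = 94,512,400 / 0.84 = 112,514,762 BTU = 1,125 therm → 1,125 × €2.78 = €3,127.91
Heat pump: 94,512,400 BTU / 3412 = 27,700 kWh heat; / 3.72 = 7,446 kWh in → × €0.247 = €1,839.22
Difference = |€3,127.91 − €1,839.22| = €1,288.69 ≈ €1289

€1289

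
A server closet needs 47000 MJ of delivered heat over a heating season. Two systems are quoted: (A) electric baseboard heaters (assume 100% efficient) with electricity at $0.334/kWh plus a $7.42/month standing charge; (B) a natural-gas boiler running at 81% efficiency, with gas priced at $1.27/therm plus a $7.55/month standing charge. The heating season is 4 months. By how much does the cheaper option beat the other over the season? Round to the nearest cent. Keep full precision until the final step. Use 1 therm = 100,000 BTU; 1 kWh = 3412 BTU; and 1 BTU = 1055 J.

$3661.95

Heat load = 47000 MJ = 47,000,000,000 J / 1055 = 44,549,763 BTU
Gas: input = 44,549,763 / 0.81 = 54,999,707 BTU = 550 therm → 550 × $1.27 = $698.50; + 4 × $7.55 standing = $728.70
Electric: 44,549,763 BTU / 3412 = 13,060 kWh → × $0.334 = $4,360.97; + 4 × $7.42 standing = $4,390.65
Difference = |$728.70 − $4,390.65| = $3,661.95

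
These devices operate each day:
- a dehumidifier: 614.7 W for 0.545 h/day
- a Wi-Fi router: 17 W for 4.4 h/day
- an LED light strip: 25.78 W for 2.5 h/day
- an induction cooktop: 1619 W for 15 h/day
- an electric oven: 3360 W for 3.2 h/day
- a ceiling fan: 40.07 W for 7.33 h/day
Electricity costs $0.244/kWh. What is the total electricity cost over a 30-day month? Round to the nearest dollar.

$262

dehumidifier: 614.7 W × 0.545 h × 30 d = 10,050 Wh = 10.05 kWh
Wi-Fi router: 17 W × 4.4 h × 30 d = 2,244 Wh = 2.244 kWh
LED light strip: 25.78 W × 2.5 h × 30 d = 1,934 Wh = 1.933 kWh
induction cooktop: 1619 W × 15 h × 30 d = 728,550 Wh = 728.5 kWh
electric oven: 3360 W × 3.2 h × 30 d = 322,560 Wh = 322.6 kWh
ceiling fan: 40.07 W × 7.33 h × 30 d = 8,811 Wh = 8.811 kWh
Total energy = 10.05 + 2.244 + 1.933 + 728.5 + 322.6 + 8.811 = 1,074 kWh
Cost = 1,074 kWh × $0.244 = $262.09 ≈ $262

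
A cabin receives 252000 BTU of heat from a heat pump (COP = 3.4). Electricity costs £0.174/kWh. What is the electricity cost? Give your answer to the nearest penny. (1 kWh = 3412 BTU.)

£3.78

Heat delivered = 252,000 BTU / 3412 = 73.86 kWh
Electrical input = 73.86 kWh / 3.4 = 21.72 kWh
Cost = 21.72 × £0.174/kWh = £3.78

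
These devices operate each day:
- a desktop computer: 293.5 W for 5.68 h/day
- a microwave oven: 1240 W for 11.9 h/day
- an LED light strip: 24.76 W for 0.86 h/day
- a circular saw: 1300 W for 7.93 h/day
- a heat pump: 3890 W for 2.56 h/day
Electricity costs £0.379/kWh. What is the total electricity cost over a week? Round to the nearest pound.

£97

desktop computer: 293.5 W × 5.68 h × 7 d = 11,670 Wh = 11.67 kWh
microwave oven: 1240 W × 11.9 h × 7 d = 103,292 Wh = 103.3 kWh
LED light strip: 24.76 W × 0.86 h × 7 d = 149 Wh = 0.1491 kWh
circular saw: 1300 W × 7.93 h × 7 d = 72,163 Wh = 72.16 kWh
heat pump: 3890 W × 2.56 h × 7 d = 69,709 Wh = 69.71 kWh
Total energy = 11.67 + 103.3 + 0.1491 + 72.16 + 69.71 = 257 kWh
Cost = 257 kWh × £0.379 = £97.40 ≈ £97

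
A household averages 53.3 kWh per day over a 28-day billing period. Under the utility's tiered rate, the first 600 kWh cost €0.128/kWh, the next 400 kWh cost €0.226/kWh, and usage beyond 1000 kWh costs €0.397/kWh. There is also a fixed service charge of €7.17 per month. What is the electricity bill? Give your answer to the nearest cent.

Usage = 53.3 kWh/day × 28 days = 1492.4 kWh
First 600 kWh × €0.128 = €76.80
Next 400 kWh × €0.226 = €90.40
Remaining 492.4 kWh × €0.397 = €195.48
Energy charge = €362.68; + service €7.17 = €369.85

€369.85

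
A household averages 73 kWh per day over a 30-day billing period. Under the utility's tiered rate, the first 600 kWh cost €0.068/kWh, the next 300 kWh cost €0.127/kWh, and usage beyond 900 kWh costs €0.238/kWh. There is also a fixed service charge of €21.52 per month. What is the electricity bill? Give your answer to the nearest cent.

€407.44

Usage = 73 kWh/day × 30 days = 2190 kWh
First 600 kWh × €0.068 = €40.80
Next 300 kWh × €0.127 = €38.10
Remaining 1290 kWh × €0.238 = €307.02
Energy charge = €385.92; + service €21.52 = €407.44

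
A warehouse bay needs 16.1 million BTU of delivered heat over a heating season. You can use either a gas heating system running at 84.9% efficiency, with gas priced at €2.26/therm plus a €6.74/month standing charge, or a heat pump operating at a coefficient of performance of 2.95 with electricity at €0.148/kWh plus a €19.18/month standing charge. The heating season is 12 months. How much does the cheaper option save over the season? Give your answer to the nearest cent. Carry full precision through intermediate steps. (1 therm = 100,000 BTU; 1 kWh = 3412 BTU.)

€42.56

Heat load = 16.1 × 10⁶ BTU = 16,100,000 BTU
Gas: input = 16,100,000 / 0.849 = 18,963,486 BTU = 189.6 therm → 189.6 × €2.26 = €428.57; + 12 × €6.74 standing = €509.45
Heat pump: 16,100,000 BTU / 3412 = 4,719 kWh heat; / 2.95 = 1,600 kWh in → × €0.148 = €236.73; + 12 × €19.18 standing = €466.89
Difference = |€509.45 − €466.89| = €42.56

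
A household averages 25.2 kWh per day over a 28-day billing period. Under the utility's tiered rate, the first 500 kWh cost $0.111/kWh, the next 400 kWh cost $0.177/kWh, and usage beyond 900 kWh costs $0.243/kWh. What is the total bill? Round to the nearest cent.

$91.89

Usage = 25.2 kWh/day × 28 days = 705.6 kWh
First 500 kWh × $0.111 = $55.50
Next 205.6 kWh × $0.177 = $36.39
Remaining tier: 0 kWh (not reached)
Total = $91.89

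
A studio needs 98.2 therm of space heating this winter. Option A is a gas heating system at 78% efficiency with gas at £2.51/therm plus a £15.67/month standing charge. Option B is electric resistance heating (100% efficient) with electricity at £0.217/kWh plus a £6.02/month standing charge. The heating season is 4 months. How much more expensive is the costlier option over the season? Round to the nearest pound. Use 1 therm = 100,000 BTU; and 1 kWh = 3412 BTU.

Heat load = 98.2 therm × 100,000 = 9,820,000 BTU
Gas: input = 9,820,000 / 0.78 = 12,589,744 BTU = 125.9 therm → 125.9 × £2.51 = £316.00; + 4 × £15.67 standing = £378.68
Electric: 9,820,000 BTU / 3412 = 2,878 kWh → × £0.217 = £624.54; + 4 × £6.02 standing = £648.62
Difference = |£378.68 − £648.62| = £269.94 ≈ £270

£270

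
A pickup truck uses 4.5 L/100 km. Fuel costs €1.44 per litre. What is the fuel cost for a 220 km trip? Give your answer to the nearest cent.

Fuel = 4.5 L/100 km × 220 km / 100 = 9.9 L
Cost = 9.9 L × €1.44/L = €14.26

€14.26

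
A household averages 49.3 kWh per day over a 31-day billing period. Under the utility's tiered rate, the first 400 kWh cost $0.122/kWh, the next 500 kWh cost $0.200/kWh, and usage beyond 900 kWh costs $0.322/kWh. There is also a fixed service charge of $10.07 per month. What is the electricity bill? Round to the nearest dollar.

$361

Usage = 49.3 kWh/day × 31 days = 1528.3 kWh
First 400 kWh × $0.122 = $48.80
Next 500 kWh × $0.200 = $100.00
Remaining 628.3 kWh × $0.322 = $202.31
Energy charge = $351.11; + service $10.07 = $361.18 ≈ $361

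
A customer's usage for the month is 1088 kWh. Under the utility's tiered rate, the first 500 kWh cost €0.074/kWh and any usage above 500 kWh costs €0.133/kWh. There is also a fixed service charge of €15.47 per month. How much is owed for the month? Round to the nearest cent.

First 500 kWh × €0.074 = €37.00
Remaining 588 kWh × €0.133 = €78.20
Energy charge = €115.20; + service €15.47 = €130.67

€130.67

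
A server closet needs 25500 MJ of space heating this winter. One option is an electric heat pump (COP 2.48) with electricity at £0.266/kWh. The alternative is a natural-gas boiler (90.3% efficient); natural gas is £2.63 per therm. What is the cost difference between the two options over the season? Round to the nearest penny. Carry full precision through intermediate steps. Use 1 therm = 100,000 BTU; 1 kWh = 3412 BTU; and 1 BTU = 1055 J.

£55.84

Heat load = 25500 MJ = 25,500,000,000 J / 1055 = 24,170,616 BTU
Gas: input = 24,170,616 / 0.903 = 26,767,017 BTU = 267.7 therm → 267.7 × £2.63 = £703.97
Heat pump: 24,170,616 BTU / 3412 = 7,084 kWh heat; / 2.48 = 2,856 kWh in → × £0.266 = £759.82
Difference = |£703.97 − £759.82| = £55.84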